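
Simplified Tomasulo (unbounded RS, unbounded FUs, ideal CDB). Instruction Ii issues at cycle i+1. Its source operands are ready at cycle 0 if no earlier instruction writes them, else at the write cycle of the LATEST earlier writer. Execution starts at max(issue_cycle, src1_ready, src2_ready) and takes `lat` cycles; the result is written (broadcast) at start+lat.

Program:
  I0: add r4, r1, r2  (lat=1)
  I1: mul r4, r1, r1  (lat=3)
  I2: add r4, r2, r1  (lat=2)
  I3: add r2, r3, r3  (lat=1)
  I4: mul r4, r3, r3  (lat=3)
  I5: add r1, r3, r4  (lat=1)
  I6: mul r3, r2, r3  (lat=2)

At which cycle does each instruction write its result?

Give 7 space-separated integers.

I0 add r4: issue@1 deps=(None,None) exec_start@1 write@2
I1 mul r4: issue@2 deps=(None,None) exec_start@2 write@5
I2 add r4: issue@3 deps=(None,None) exec_start@3 write@5
I3 add r2: issue@4 deps=(None,None) exec_start@4 write@5
I4 mul r4: issue@5 deps=(None,None) exec_start@5 write@8
I5 add r1: issue@6 deps=(None,4) exec_start@8 write@9
I6 mul r3: issue@7 deps=(3,None) exec_start@7 write@9

Answer: 2 5 5 5 8 9 9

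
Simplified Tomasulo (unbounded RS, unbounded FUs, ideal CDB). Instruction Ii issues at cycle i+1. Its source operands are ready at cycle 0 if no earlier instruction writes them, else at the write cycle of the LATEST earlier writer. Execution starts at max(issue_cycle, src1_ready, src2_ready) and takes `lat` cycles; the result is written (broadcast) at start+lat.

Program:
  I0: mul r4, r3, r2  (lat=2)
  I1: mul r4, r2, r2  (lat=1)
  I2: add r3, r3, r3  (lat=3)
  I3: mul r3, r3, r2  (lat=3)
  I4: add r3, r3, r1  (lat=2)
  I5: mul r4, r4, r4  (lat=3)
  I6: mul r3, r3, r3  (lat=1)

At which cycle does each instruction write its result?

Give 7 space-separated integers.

Answer: 3 3 6 9 11 9 12

Derivation:
I0 mul r4: issue@1 deps=(None,None) exec_start@1 write@3
I1 mul r4: issue@2 deps=(None,None) exec_start@2 write@3
I2 add r3: issue@3 deps=(None,None) exec_start@3 write@6
I3 mul r3: issue@4 deps=(2,None) exec_start@6 write@9
I4 add r3: issue@5 deps=(3,None) exec_start@9 write@11
I5 mul r4: issue@6 deps=(1,1) exec_start@6 write@9
I6 mul r3: issue@7 deps=(4,4) exec_start@11 write@12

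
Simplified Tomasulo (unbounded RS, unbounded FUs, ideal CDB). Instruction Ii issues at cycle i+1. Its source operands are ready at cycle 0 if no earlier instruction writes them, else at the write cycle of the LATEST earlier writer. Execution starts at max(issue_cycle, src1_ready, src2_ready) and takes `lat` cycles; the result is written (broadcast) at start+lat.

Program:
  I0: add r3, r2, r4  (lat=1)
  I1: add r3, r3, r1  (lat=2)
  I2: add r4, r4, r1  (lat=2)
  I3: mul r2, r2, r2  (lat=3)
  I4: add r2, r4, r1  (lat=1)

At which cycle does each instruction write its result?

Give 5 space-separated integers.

I0 add r3: issue@1 deps=(None,None) exec_start@1 write@2
I1 add r3: issue@2 deps=(0,None) exec_start@2 write@4
I2 add r4: issue@3 deps=(None,None) exec_start@3 write@5
I3 mul r2: issue@4 deps=(None,None) exec_start@4 write@7
I4 add r2: issue@5 deps=(2,None) exec_start@5 write@6

Answer: 2 4 5 7 6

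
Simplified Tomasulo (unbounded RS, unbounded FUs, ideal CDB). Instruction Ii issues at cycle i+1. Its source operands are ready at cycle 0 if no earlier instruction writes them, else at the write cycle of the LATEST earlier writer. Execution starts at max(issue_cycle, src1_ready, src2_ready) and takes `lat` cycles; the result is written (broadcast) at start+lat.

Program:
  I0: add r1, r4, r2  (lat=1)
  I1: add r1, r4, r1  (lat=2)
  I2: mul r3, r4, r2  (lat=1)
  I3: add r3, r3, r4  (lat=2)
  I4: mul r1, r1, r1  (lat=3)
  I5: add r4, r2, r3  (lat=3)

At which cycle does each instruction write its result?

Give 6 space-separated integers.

Answer: 2 4 4 6 8 9

Derivation:
I0 add r1: issue@1 deps=(None,None) exec_start@1 write@2
I1 add r1: issue@2 deps=(None,0) exec_start@2 write@4
I2 mul r3: issue@3 deps=(None,None) exec_start@3 write@4
I3 add r3: issue@4 deps=(2,None) exec_start@4 write@6
I4 mul r1: issue@5 deps=(1,1) exec_start@5 write@8
I5 add r4: issue@6 deps=(None,3) exec_start@6 write@9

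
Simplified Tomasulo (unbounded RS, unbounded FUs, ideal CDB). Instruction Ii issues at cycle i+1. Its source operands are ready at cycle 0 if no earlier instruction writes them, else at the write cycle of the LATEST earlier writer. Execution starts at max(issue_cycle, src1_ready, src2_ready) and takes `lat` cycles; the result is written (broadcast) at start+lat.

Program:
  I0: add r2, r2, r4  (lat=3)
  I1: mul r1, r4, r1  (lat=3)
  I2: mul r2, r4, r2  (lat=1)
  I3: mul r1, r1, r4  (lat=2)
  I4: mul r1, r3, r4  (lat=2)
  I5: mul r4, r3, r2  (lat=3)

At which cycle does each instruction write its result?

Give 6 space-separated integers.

I0 add r2: issue@1 deps=(None,None) exec_start@1 write@4
I1 mul r1: issue@2 deps=(None,None) exec_start@2 write@5
I2 mul r2: issue@3 deps=(None,0) exec_start@4 write@5
I3 mul r1: issue@4 deps=(1,None) exec_start@5 write@7
I4 mul r1: issue@5 deps=(None,None) exec_start@5 write@7
I5 mul r4: issue@6 deps=(None,2) exec_start@6 write@9

Answer: 4 5 5 7 7 9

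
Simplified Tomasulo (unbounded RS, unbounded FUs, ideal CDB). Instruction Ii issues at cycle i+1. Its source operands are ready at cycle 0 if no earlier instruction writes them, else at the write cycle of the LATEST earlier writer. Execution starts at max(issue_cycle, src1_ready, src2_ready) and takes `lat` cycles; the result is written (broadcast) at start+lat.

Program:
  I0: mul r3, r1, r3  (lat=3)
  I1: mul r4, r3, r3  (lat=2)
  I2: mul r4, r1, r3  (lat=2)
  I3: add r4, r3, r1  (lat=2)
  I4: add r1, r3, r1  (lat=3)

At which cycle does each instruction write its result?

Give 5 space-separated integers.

Answer: 4 6 6 6 8

Derivation:
I0 mul r3: issue@1 deps=(None,None) exec_start@1 write@4
I1 mul r4: issue@2 deps=(0,0) exec_start@4 write@6
I2 mul r4: issue@3 deps=(None,0) exec_start@4 write@6
I3 add r4: issue@4 deps=(0,None) exec_start@4 write@6
I4 add r1: issue@5 deps=(0,None) exec_start@5 write@8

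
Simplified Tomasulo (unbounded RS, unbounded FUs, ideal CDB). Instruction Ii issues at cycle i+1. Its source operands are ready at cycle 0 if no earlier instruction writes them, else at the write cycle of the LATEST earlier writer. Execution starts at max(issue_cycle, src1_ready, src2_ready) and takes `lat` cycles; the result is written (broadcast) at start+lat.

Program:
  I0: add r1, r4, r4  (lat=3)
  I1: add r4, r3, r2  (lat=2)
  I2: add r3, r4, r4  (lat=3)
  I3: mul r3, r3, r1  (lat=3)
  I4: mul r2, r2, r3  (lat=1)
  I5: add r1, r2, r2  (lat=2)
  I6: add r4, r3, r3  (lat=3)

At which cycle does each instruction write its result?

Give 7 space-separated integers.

I0 add r1: issue@1 deps=(None,None) exec_start@1 write@4
I1 add r4: issue@2 deps=(None,None) exec_start@2 write@4
I2 add r3: issue@3 deps=(1,1) exec_start@4 write@7
I3 mul r3: issue@4 deps=(2,0) exec_start@7 write@10
I4 mul r2: issue@5 deps=(None,3) exec_start@10 write@11
I5 add r1: issue@6 deps=(4,4) exec_start@11 write@13
I6 add r4: issue@7 deps=(3,3) exec_start@10 write@13

Answer: 4 4 7 10 11 13 13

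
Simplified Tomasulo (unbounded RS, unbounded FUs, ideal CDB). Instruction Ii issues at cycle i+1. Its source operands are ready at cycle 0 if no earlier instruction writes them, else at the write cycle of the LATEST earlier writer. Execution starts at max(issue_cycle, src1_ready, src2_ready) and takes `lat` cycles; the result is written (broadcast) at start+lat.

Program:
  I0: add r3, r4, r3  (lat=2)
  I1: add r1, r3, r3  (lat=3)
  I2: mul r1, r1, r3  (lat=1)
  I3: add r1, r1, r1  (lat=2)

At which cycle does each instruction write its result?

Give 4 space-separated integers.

Answer: 3 6 7 9

Derivation:
I0 add r3: issue@1 deps=(None,None) exec_start@1 write@3
I1 add r1: issue@2 deps=(0,0) exec_start@3 write@6
I2 mul r1: issue@3 deps=(1,0) exec_start@6 write@7
I3 add r1: issue@4 deps=(2,2) exec_start@7 write@9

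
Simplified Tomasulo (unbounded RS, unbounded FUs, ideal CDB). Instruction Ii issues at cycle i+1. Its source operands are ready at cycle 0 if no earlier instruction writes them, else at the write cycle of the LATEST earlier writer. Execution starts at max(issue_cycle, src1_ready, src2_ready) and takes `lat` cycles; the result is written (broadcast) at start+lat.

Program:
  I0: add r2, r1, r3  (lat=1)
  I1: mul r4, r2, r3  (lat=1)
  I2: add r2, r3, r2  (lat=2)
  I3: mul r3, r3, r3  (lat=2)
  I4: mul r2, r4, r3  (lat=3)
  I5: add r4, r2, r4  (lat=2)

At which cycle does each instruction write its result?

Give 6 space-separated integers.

Answer: 2 3 5 6 9 11

Derivation:
I0 add r2: issue@1 deps=(None,None) exec_start@1 write@2
I1 mul r4: issue@2 deps=(0,None) exec_start@2 write@3
I2 add r2: issue@3 deps=(None,0) exec_start@3 write@5
I3 mul r3: issue@4 deps=(None,None) exec_start@4 write@6
I4 mul r2: issue@5 deps=(1,3) exec_start@6 write@9
I5 add r4: issue@6 deps=(4,1) exec_start@9 write@11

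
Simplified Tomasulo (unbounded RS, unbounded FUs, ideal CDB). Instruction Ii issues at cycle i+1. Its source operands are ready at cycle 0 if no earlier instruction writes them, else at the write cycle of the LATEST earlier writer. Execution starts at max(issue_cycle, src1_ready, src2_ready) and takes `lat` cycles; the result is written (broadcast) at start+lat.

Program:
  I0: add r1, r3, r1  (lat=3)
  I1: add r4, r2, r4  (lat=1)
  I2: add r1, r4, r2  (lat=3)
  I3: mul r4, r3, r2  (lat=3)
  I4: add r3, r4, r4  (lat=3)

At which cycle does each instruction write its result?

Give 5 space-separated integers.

Answer: 4 3 6 7 10

Derivation:
I0 add r1: issue@1 deps=(None,None) exec_start@1 write@4
I1 add r4: issue@2 deps=(None,None) exec_start@2 write@3
I2 add r1: issue@3 deps=(1,None) exec_start@3 write@6
I3 mul r4: issue@4 deps=(None,None) exec_start@4 write@7
I4 add r3: issue@5 deps=(3,3) exec_start@7 write@10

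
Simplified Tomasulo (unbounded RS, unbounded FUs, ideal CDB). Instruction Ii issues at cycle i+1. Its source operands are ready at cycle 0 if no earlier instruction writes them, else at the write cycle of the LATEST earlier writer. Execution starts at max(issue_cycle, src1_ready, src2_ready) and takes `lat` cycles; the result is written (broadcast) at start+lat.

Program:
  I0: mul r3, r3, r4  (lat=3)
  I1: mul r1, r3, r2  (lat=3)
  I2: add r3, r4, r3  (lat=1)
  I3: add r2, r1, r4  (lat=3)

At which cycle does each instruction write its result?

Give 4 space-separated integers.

Answer: 4 7 5 10

Derivation:
I0 mul r3: issue@1 deps=(None,None) exec_start@1 write@4
I1 mul r1: issue@2 deps=(0,None) exec_start@4 write@7
I2 add r3: issue@3 deps=(None,0) exec_start@4 write@5
I3 add r2: issue@4 deps=(1,None) exec_start@7 write@10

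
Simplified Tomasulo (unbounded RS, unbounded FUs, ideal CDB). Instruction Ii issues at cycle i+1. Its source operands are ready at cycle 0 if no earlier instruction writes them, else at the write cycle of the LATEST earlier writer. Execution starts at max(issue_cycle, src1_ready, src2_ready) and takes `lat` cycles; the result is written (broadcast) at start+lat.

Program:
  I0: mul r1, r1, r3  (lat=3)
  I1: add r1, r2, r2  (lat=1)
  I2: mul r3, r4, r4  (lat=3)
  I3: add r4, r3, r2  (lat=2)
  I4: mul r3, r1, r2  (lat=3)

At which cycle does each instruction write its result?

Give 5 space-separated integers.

I0 mul r1: issue@1 deps=(None,None) exec_start@1 write@4
I1 add r1: issue@2 deps=(None,None) exec_start@2 write@3
I2 mul r3: issue@3 deps=(None,None) exec_start@3 write@6
I3 add r4: issue@4 deps=(2,None) exec_start@6 write@8
I4 mul r3: issue@5 deps=(1,None) exec_start@5 write@8

Answer: 4 3 6 8 8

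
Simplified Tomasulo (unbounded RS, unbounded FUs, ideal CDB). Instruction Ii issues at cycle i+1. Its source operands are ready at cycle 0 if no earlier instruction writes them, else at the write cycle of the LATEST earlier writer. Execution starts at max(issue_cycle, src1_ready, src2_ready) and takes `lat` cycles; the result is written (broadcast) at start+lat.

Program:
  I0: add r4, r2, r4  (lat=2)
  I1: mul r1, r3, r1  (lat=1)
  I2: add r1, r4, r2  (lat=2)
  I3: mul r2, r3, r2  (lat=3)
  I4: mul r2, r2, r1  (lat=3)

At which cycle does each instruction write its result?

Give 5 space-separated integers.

I0 add r4: issue@1 deps=(None,None) exec_start@1 write@3
I1 mul r1: issue@2 deps=(None,None) exec_start@2 write@3
I2 add r1: issue@3 deps=(0,None) exec_start@3 write@5
I3 mul r2: issue@4 deps=(None,None) exec_start@4 write@7
I4 mul r2: issue@5 deps=(3,2) exec_start@7 write@10

Answer: 3 3 5 7 10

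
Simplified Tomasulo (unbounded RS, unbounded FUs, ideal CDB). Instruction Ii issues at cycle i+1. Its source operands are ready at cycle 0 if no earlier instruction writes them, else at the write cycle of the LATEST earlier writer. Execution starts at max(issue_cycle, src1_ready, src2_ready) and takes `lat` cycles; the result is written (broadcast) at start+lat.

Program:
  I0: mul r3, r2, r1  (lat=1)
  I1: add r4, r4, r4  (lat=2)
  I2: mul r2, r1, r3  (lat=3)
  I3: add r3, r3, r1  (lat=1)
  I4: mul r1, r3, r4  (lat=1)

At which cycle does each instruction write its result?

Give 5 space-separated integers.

I0 mul r3: issue@1 deps=(None,None) exec_start@1 write@2
I1 add r4: issue@2 deps=(None,None) exec_start@2 write@4
I2 mul r2: issue@3 deps=(None,0) exec_start@3 write@6
I3 add r3: issue@4 deps=(0,None) exec_start@4 write@5
I4 mul r1: issue@5 deps=(3,1) exec_start@5 write@6

Answer: 2 4 6 5 6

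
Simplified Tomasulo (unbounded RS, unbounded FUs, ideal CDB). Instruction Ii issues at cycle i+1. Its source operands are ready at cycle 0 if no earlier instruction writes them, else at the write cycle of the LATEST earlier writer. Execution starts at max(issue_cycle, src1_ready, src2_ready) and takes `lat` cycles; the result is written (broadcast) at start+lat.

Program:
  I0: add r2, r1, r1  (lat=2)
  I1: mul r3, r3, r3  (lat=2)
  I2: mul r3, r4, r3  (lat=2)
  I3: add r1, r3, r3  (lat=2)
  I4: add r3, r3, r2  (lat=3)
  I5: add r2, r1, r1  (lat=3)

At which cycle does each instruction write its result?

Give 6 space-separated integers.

I0 add r2: issue@1 deps=(None,None) exec_start@1 write@3
I1 mul r3: issue@2 deps=(None,None) exec_start@2 write@4
I2 mul r3: issue@3 deps=(None,1) exec_start@4 write@6
I3 add r1: issue@4 deps=(2,2) exec_start@6 write@8
I4 add r3: issue@5 deps=(2,0) exec_start@6 write@9
I5 add r2: issue@6 deps=(3,3) exec_start@8 write@11

Answer: 3 4 6 8 9 11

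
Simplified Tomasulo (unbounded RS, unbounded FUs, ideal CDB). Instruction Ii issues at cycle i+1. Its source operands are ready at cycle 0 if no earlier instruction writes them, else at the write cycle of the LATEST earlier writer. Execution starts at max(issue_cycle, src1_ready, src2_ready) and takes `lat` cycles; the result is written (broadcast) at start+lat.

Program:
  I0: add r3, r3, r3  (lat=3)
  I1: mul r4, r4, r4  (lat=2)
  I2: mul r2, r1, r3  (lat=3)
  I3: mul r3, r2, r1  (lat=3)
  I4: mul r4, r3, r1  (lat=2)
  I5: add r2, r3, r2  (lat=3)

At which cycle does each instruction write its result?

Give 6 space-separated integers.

Answer: 4 4 7 10 12 13

Derivation:
I0 add r3: issue@1 deps=(None,None) exec_start@1 write@4
I1 mul r4: issue@2 deps=(None,None) exec_start@2 write@4
I2 mul r2: issue@3 deps=(None,0) exec_start@4 write@7
I3 mul r3: issue@4 deps=(2,None) exec_start@7 write@10
I4 mul r4: issue@5 deps=(3,None) exec_start@10 write@12
I5 add r2: issue@6 deps=(3,2) exec_start@10 write@13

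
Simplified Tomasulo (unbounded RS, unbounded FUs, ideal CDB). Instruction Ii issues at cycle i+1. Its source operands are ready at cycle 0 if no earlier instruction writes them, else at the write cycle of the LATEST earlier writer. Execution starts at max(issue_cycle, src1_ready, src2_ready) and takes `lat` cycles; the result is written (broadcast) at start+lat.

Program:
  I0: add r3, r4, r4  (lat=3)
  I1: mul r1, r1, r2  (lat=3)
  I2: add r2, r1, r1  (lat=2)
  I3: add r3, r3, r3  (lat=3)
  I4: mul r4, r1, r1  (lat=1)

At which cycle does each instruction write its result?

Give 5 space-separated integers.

Answer: 4 5 7 7 6

Derivation:
I0 add r3: issue@1 deps=(None,None) exec_start@1 write@4
I1 mul r1: issue@2 deps=(None,None) exec_start@2 write@5
I2 add r2: issue@3 deps=(1,1) exec_start@5 write@7
I3 add r3: issue@4 deps=(0,0) exec_start@4 write@7
I4 mul r4: issue@5 deps=(1,1) exec_start@5 write@6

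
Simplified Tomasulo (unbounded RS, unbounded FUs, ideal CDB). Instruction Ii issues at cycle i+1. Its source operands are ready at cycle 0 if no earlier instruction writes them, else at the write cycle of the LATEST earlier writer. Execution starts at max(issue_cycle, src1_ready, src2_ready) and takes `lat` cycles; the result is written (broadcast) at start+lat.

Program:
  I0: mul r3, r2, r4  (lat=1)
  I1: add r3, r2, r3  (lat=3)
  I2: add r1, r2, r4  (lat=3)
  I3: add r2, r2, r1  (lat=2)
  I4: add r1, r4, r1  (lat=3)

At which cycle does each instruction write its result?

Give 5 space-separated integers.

Answer: 2 5 6 8 9

Derivation:
I0 mul r3: issue@1 deps=(None,None) exec_start@1 write@2
I1 add r3: issue@2 deps=(None,0) exec_start@2 write@5
I2 add r1: issue@3 deps=(None,None) exec_start@3 write@6
I3 add r2: issue@4 deps=(None,2) exec_start@6 write@8
I4 add r1: issue@5 deps=(None,2) exec_start@6 write@9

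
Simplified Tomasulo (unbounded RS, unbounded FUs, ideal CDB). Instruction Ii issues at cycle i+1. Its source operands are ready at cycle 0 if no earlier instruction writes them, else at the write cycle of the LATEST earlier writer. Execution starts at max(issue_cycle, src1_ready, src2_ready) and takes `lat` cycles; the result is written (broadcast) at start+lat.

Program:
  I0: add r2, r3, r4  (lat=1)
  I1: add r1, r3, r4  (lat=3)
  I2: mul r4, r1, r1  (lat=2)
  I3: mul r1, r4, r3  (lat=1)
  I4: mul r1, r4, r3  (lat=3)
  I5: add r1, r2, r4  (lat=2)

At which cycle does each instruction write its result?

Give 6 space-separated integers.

Answer: 2 5 7 8 10 9

Derivation:
I0 add r2: issue@1 deps=(None,None) exec_start@1 write@2
I1 add r1: issue@2 deps=(None,None) exec_start@2 write@5
I2 mul r4: issue@3 deps=(1,1) exec_start@5 write@7
I3 mul r1: issue@4 deps=(2,None) exec_start@7 write@8
I4 mul r1: issue@5 deps=(2,None) exec_start@7 write@10
I5 add r1: issue@6 deps=(0,2) exec_start@7 write@9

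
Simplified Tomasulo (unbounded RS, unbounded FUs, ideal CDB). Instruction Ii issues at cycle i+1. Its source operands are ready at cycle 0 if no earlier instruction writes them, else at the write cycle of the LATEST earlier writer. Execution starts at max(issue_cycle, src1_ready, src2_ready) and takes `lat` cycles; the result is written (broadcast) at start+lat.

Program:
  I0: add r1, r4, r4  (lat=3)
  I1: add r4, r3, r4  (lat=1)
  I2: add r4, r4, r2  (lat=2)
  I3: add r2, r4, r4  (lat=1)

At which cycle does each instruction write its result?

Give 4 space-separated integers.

Answer: 4 3 5 6

Derivation:
I0 add r1: issue@1 deps=(None,None) exec_start@1 write@4
I1 add r4: issue@2 deps=(None,None) exec_start@2 write@3
I2 add r4: issue@3 deps=(1,None) exec_start@3 write@5
I3 add r2: issue@4 deps=(2,2) exec_start@5 write@6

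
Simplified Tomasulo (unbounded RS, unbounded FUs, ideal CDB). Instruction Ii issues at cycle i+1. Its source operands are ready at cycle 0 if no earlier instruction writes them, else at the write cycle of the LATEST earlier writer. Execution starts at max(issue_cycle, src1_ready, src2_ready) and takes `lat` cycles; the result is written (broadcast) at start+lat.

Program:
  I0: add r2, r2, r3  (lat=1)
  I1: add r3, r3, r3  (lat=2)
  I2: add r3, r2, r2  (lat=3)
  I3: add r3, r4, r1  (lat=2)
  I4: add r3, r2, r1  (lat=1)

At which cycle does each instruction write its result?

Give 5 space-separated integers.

Answer: 2 4 6 6 6

Derivation:
I0 add r2: issue@1 deps=(None,None) exec_start@1 write@2
I1 add r3: issue@2 deps=(None,None) exec_start@2 write@4
I2 add r3: issue@3 deps=(0,0) exec_start@3 write@6
I3 add r3: issue@4 deps=(None,None) exec_start@4 write@6
I4 add r3: issue@5 deps=(0,None) exec_start@5 write@6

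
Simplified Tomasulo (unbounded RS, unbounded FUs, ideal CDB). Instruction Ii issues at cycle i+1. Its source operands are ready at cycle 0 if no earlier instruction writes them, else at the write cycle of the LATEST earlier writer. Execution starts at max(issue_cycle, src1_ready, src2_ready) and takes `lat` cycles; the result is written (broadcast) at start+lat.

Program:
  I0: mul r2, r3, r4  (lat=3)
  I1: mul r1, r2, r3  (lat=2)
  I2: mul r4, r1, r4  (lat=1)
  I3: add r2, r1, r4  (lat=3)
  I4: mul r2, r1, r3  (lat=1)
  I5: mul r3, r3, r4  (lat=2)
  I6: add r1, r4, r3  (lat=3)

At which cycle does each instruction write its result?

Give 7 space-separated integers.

Answer: 4 6 7 10 7 9 12

Derivation:
I0 mul r2: issue@1 deps=(None,None) exec_start@1 write@4
I1 mul r1: issue@2 deps=(0,None) exec_start@4 write@6
I2 mul r4: issue@3 deps=(1,None) exec_start@6 write@7
I3 add r2: issue@4 deps=(1,2) exec_start@7 write@10
I4 mul r2: issue@5 deps=(1,None) exec_start@6 write@7
I5 mul r3: issue@6 deps=(None,2) exec_start@7 write@9
I6 add r1: issue@7 deps=(2,5) exec_start@9 write@12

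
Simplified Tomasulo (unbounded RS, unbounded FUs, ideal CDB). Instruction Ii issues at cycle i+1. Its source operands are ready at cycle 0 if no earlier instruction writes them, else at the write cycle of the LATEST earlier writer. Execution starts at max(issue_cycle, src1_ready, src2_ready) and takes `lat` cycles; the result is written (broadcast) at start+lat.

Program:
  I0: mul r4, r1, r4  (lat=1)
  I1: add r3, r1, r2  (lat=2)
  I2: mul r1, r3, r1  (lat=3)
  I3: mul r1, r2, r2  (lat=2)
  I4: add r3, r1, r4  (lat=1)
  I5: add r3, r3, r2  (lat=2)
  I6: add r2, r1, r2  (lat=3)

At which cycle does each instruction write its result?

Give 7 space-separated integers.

Answer: 2 4 7 6 7 9 10

Derivation:
I0 mul r4: issue@1 deps=(None,None) exec_start@1 write@2
I1 add r3: issue@2 deps=(None,None) exec_start@2 write@4
I2 mul r1: issue@3 deps=(1,None) exec_start@4 write@7
I3 mul r1: issue@4 deps=(None,None) exec_start@4 write@6
I4 add r3: issue@5 deps=(3,0) exec_start@6 write@7
I5 add r3: issue@6 deps=(4,None) exec_start@7 write@9
I6 add r2: issue@7 deps=(3,None) exec_start@7 write@10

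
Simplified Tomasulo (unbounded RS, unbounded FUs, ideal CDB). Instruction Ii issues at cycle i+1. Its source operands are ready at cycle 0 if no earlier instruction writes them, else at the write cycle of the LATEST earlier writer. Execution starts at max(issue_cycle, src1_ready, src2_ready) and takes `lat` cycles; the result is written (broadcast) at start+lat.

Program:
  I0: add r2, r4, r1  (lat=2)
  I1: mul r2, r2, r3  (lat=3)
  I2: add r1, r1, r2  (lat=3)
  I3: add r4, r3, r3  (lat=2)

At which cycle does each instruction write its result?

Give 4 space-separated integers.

Answer: 3 6 9 6

Derivation:
I0 add r2: issue@1 deps=(None,None) exec_start@1 write@3
I1 mul r2: issue@2 deps=(0,None) exec_start@3 write@6
I2 add r1: issue@3 deps=(None,1) exec_start@6 write@9
I3 add r4: issue@4 deps=(None,None) exec_start@4 write@6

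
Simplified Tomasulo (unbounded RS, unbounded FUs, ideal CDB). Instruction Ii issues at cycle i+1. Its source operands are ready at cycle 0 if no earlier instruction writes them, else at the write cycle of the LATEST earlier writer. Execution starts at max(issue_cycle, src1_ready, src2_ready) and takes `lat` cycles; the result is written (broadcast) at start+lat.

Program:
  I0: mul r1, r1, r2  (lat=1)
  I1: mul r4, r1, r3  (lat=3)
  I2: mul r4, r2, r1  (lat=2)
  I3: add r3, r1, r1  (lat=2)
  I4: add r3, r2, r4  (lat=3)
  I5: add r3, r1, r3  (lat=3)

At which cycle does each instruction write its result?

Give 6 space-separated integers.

Answer: 2 5 5 6 8 11

Derivation:
I0 mul r1: issue@1 deps=(None,None) exec_start@1 write@2
I1 mul r4: issue@2 deps=(0,None) exec_start@2 write@5
I2 mul r4: issue@3 deps=(None,0) exec_start@3 write@5
I3 add r3: issue@4 deps=(0,0) exec_start@4 write@6
I4 add r3: issue@5 deps=(None,2) exec_start@5 write@8
I5 add r3: issue@6 deps=(0,4) exec_start@8 write@11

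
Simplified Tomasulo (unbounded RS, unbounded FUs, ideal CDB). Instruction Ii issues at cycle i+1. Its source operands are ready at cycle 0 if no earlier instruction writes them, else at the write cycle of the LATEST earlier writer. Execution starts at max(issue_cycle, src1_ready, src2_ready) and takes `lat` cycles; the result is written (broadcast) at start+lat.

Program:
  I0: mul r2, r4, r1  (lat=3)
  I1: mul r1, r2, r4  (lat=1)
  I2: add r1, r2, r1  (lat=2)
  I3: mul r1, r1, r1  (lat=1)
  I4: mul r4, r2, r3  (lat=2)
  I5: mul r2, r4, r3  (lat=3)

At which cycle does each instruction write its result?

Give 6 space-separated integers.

Answer: 4 5 7 8 7 10

Derivation:
I0 mul r2: issue@1 deps=(None,None) exec_start@1 write@4
I1 mul r1: issue@2 deps=(0,None) exec_start@4 write@5
I2 add r1: issue@3 deps=(0,1) exec_start@5 write@7
I3 mul r1: issue@4 deps=(2,2) exec_start@7 write@8
I4 mul r4: issue@5 deps=(0,None) exec_start@5 write@7
I5 mul r2: issue@6 deps=(4,None) exec_start@7 write@10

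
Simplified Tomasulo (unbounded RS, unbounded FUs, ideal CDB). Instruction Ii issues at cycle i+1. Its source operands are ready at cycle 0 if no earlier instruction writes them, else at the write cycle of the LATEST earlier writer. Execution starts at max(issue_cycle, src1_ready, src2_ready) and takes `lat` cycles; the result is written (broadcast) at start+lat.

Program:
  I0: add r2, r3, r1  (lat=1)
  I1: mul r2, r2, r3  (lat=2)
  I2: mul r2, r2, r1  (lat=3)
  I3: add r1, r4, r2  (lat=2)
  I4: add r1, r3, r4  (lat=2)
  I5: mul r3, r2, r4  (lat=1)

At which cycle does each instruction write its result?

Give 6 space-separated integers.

I0 add r2: issue@1 deps=(None,None) exec_start@1 write@2
I1 mul r2: issue@2 deps=(0,None) exec_start@2 write@4
I2 mul r2: issue@3 deps=(1,None) exec_start@4 write@7
I3 add r1: issue@4 deps=(None,2) exec_start@7 write@9
I4 add r1: issue@5 deps=(None,None) exec_start@5 write@7
I5 mul r3: issue@6 deps=(2,None) exec_start@7 write@8

Answer: 2 4 7 9 7 8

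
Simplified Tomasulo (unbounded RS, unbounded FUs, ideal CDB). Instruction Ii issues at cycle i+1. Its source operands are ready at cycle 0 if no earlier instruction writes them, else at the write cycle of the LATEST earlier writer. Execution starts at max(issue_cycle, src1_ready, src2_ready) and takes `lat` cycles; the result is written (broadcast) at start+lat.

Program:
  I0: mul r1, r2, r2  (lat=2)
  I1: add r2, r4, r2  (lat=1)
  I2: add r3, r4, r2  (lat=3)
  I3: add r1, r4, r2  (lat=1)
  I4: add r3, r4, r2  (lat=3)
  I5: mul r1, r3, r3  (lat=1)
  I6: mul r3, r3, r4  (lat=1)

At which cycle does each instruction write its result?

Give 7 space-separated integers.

Answer: 3 3 6 5 8 9 9

Derivation:
I0 mul r1: issue@1 deps=(None,None) exec_start@1 write@3
I1 add r2: issue@2 deps=(None,None) exec_start@2 write@3
I2 add r3: issue@3 deps=(None,1) exec_start@3 write@6
I3 add r1: issue@4 deps=(None,1) exec_start@4 write@5
I4 add r3: issue@5 deps=(None,1) exec_start@5 write@8
I5 mul r1: issue@6 deps=(4,4) exec_start@8 write@9
I6 mul r3: issue@7 deps=(4,None) exec_start@8 write@9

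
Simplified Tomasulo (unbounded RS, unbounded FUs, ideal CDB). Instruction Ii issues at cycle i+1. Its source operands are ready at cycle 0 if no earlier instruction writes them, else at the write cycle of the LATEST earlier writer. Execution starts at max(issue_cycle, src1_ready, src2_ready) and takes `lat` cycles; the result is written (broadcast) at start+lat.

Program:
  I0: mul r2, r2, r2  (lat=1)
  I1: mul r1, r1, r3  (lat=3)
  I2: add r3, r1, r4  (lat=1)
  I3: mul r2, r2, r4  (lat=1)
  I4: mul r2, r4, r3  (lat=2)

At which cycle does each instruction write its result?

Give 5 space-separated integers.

I0 mul r2: issue@1 deps=(None,None) exec_start@1 write@2
I1 mul r1: issue@2 deps=(None,None) exec_start@2 write@5
I2 add r3: issue@3 deps=(1,None) exec_start@5 write@6
I3 mul r2: issue@4 deps=(0,None) exec_start@4 write@5
I4 mul r2: issue@5 deps=(None,2) exec_start@6 write@8

Answer: 2 5 6 5 8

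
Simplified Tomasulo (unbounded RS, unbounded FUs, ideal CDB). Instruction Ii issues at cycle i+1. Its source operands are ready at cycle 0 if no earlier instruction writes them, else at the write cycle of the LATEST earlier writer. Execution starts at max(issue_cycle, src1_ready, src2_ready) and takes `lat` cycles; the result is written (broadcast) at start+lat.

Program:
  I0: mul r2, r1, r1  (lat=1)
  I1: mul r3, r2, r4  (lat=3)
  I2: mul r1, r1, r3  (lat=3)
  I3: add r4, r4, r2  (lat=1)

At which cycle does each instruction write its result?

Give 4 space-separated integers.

Answer: 2 5 8 5

Derivation:
I0 mul r2: issue@1 deps=(None,None) exec_start@1 write@2
I1 mul r3: issue@2 deps=(0,None) exec_start@2 write@5
I2 mul r1: issue@3 deps=(None,1) exec_start@5 write@8
I3 add r4: issue@4 deps=(None,0) exec_start@4 write@5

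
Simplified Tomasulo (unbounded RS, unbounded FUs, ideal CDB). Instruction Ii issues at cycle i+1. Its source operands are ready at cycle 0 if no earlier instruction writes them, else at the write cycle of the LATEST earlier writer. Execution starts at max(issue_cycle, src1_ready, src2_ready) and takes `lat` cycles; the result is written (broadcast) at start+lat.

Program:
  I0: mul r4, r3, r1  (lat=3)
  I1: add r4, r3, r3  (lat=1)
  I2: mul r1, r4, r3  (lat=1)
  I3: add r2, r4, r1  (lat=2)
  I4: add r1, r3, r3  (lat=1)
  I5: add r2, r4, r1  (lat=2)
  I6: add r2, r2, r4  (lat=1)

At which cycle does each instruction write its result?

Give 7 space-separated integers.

Answer: 4 3 4 6 6 8 9

Derivation:
I0 mul r4: issue@1 deps=(None,None) exec_start@1 write@4
I1 add r4: issue@2 deps=(None,None) exec_start@2 write@3
I2 mul r1: issue@3 deps=(1,None) exec_start@3 write@4
I3 add r2: issue@4 deps=(1,2) exec_start@4 write@6
I4 add r1: issue@5 deps=(None,None) exec_start@5 write@6
I5 add r2: issue@6 deps=(1,4) exec_start@6 write@8
I6 add r2: issue@7 deps=(5,1) exec_start@8 write@9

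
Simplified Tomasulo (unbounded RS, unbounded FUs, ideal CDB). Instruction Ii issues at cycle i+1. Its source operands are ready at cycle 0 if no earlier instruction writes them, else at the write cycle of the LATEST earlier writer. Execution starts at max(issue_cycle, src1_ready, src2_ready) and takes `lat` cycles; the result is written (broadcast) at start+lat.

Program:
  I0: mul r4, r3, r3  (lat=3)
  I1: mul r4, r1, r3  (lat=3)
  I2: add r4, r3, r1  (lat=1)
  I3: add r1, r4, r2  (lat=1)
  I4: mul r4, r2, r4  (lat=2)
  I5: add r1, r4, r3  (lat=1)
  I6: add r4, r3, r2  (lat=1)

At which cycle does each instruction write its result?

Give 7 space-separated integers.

Answer: 4 5 4 5 7 8 8

Derivation:
I0 mul r4: issue@1 deps=(None,None) exec_start@1 write@4
I1 mul r4: issue@2 deps=(None,None) exec_start@2 write@5
I2 add r4: issue@3 deps=(None,None) exec_start@3 write@4
I3 add r1: issue@4 deps=(2,None) exec_start@4 write@5
I4 mul r4: issue@5 deps=(None,2) exec_start@5 write@7
I5 add r1: issue@6 deps=(4,None) exec_start@7 write@8
I6 add r4: issue@7 deps=(None,None) exec_start@7 write@8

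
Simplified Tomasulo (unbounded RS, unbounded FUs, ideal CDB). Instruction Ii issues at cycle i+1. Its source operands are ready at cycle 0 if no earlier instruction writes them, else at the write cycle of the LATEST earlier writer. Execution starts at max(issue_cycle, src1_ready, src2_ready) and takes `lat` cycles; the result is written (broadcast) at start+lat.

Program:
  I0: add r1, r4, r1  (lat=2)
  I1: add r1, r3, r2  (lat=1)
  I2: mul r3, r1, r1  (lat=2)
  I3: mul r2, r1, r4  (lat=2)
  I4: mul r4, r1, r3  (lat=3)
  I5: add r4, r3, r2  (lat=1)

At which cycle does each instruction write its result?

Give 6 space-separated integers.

Answer: 3 3 5 6 8 7

Derivation:
I0 add r1: issue@1 deps=(None,None) exec_start@1 write@3
I1 add r1: issue@2 deps=(None,None) exec_start@2 write@3
I2 mul r3: issue@3 deps=(1,1) exec_start@3 write@5
I3 mul r2: issue@4 deps=(1,None) exec_start@4 write@6
I4 mul r4: issue@5 deps=(1,2) exec_start@5 write@8
I5 add r4: issue@6 deps=(2,3) exec_start@6 write@7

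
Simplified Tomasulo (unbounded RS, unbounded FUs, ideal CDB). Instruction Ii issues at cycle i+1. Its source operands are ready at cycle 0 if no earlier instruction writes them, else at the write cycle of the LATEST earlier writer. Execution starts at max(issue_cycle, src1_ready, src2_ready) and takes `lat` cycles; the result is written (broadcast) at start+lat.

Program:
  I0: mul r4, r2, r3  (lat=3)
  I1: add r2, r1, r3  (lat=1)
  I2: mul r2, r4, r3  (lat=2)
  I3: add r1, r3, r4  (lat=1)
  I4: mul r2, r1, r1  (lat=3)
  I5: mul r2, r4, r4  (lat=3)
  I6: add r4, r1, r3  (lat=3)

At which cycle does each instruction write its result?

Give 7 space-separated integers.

Answer: 4 3 6 5 8 9 10

Derivation:
I0 mul r4: issue@1 deps=(None,None) exec_start@1 write@4
I1 add r2: issue@2 deps=(None,None) exec_start@2 write@3
I2 mul r2: issue@3 deps=(0,None) exec_start@4 write@6
I3 add r1: issue@4 deps=(None,0) exec_start@4 write@5
I4 mul r2: issue@5 deps=(3,3) exec_start@5 write@8
I5 mul r2: issue@6 deps=(0,0) exec_start@6 write@9
I6 add r4: issue@7 deps=(3,None) exec_start@7 write@10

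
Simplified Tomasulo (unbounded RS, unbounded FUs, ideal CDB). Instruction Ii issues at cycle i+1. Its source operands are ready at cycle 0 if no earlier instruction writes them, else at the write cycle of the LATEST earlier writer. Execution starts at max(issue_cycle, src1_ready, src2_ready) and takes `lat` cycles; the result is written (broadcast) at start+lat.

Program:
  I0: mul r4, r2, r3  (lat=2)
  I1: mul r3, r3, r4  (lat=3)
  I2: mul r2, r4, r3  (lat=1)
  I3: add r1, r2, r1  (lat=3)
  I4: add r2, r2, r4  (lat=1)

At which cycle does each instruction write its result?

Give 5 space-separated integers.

Answer: 3 6 7 10 8

Derivation:
I0 mul r4: issue@1 deps=(None,None) exec_start@1 write@3
I1 mul r3: issue@2 deps=(None,0) exec_start@3 write@6
I2 mul r2: issue@3 deps=(0,1) exec_start@6 write@7
I3 add r1: issue@4 deps=(2,None) exec_start@7 write@10
I4 add r2: issue@5 deps=(2,0) exec_start@7 write@8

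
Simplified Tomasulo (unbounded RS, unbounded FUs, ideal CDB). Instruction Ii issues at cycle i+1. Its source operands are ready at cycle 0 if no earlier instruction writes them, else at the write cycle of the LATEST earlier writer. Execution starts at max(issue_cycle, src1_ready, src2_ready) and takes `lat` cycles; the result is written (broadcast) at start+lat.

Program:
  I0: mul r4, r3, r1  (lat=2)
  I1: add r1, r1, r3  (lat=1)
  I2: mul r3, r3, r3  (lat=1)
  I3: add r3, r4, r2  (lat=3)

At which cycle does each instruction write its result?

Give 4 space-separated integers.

Answer: 3 3 4 7

Derivation:
I0 mul r4: issue@1 deps=(None,None) exec_start@1 write@3
I1 add r1: issue@2 deps=(None,None) exec_start@2 write@3
I2 mul r3: issue@3 deps=(None,None) exec_start@3 write@4
I3 add r3: issue@4 deps=(0,None) exec_start@4 write@7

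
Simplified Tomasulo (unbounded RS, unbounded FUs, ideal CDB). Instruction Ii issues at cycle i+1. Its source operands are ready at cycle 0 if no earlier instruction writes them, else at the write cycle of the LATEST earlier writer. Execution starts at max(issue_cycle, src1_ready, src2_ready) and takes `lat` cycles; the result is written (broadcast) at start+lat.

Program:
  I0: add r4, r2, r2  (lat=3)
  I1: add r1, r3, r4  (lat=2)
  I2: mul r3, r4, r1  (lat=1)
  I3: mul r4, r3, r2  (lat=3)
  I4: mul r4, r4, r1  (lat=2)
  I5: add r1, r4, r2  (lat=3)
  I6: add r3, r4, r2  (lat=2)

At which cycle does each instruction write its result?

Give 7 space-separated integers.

I0 add r4: issue@1 deps=(None,None) exec_start@1 write@4
I1 add r1: issue@2 deps=(None,0) exec_start@4 write@6
I2 mul r3: issue@3 deps=(0,1) exec_start@6 write@7
I3 mul r4: issue@4 deps=(2,None) exec_start@7 write@10
I4 mul r4: issue@5 deps=(3,1) exec_start@10 write@12
I5 add r1: issue@6 deps=(4,None) exec_start@12 write@15
I6 add r3: issue@7 deps=(4,None) exec_start@12 write@14

Answer: 4 6 7 10 12 15 14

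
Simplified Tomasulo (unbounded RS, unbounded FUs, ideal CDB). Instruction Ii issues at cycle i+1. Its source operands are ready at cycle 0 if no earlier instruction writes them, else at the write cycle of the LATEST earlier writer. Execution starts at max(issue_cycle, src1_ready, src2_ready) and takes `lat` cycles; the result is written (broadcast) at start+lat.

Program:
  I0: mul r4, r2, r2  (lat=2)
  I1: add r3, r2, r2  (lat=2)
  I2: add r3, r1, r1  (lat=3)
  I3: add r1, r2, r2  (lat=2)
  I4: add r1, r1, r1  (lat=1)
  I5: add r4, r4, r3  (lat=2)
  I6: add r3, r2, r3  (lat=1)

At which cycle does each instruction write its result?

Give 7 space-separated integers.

Answer: 3 4 6 6 7 8 8

Derivation:
I0 mul r4: issue@1 deps=(None,None) exec_start@1 write@3
I1 add r3: issue@2 deps=(None,None) exec_start@2 write@4
I2 add r3: issue@3 deps=(None,None) exec_start@3 write@6
I3 add r1: issue@4 deps=(None,None) exec_start@4 write@6
I4 add r1: issue@5 deps=(3,3) exec_start@6 write@7
I5 add r4: issue@6 deps=(0,2) exec_start@6 write@8
I6 add r3: issue@7 deps=(None,2) exec_start@7 write@8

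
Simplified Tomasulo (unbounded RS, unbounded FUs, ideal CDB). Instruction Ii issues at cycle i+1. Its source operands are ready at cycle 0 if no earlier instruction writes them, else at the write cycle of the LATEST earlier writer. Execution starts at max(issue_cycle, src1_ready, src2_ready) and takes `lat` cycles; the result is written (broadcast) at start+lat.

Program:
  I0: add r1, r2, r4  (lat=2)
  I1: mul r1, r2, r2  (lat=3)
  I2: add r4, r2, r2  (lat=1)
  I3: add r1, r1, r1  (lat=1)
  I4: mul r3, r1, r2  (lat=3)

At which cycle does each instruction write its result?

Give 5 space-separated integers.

I0 add r1: issue@1 deps=(None,None) exec_start@1 write@3
I1 mul r1: issue@2 deps=(None,None) exec_start@2 write@5
I2 add r4: issue@3 deps=(None,None) exec_start@3 write@4
I3 add r1: issue@4 deps=(1,1) exec_start@5 write@6
I4 mul r3: issue@5 deps=(3,None) exec_start@6 write@9

Answer: 3 5 4 6 9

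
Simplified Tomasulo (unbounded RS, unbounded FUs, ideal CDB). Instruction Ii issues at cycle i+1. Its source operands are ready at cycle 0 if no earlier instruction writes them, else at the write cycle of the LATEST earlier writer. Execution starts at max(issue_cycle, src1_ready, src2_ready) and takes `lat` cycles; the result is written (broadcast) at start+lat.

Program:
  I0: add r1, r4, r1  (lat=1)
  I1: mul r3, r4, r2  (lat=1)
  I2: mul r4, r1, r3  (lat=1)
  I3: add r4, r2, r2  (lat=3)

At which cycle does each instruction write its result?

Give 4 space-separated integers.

I0 add r1: issue@1 deps=(None,None) exec_start@1 write@2
I1 mul r3: issue@2 deps=(None,None) exec_start@2 write@3
I2 mul r4: issue@3 deps=(0,1) exec_start@3 write@4
I3 add r4: issue@4 deps=(None,None) exec_start@4 write@7

Answer: 2 3 4 7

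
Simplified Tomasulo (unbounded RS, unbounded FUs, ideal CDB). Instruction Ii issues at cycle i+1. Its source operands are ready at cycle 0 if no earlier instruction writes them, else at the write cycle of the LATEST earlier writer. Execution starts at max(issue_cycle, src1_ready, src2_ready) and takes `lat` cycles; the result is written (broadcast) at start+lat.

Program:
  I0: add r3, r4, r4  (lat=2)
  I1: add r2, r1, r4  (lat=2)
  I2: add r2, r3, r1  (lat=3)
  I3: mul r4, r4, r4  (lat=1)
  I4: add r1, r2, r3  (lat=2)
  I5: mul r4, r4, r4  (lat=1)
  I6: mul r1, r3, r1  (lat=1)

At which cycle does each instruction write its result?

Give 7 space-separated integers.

I0 add r3: issue@1 deps=(None,None) exec_start@1 write@3
I1 add r2: issue@2 deps=(None,None) exec_start@2 write@4
I2 add r2: issue@3 deps=(0,None) exec_start@3 write@6
I3 mul r4: issue@4 deps=(None,None) exec_start@4 write@5
I4 add r1: issue@5 deps=(2,0) exec_start@6 write@8
I5 mul r4: issue@6 deps=(3,3) exec_start@6 write@7
I6 mul r1: issue@7 deps=(0,4) exec_start@8 write@9

Answer: 3 4 6 5 8 7 9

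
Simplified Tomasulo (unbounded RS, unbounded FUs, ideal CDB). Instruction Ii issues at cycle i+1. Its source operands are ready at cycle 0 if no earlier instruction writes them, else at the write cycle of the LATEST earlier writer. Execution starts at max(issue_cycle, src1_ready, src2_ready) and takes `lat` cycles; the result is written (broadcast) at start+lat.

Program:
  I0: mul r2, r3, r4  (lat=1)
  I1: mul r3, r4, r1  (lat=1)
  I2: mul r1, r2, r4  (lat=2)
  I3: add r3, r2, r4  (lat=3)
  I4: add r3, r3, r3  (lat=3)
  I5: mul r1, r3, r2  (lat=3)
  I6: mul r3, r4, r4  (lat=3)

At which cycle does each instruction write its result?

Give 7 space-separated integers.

I0 mul r2: issue@1 deps=(None,None) exec_start@1 write@2
I1 mul r3: issue@2 deps=(None,None) exec_start@2 write@3
I2 mul r1: issue@3 deps=(0,None) exec_start@3 write@5
I3 add r3: issue@4 deps=(0,None) exec_start@4 write@7
I4 add r3: issue@5 deps=(3,3) exec_start@7 write@10
I5 mul r1: issue@6 deps=(4,0) exec_start@10 write@13
I6 mul r3: issue@7 deps=(None,None) exec_start@7 write@10

Answer: 2 3 5 7 10 13 10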